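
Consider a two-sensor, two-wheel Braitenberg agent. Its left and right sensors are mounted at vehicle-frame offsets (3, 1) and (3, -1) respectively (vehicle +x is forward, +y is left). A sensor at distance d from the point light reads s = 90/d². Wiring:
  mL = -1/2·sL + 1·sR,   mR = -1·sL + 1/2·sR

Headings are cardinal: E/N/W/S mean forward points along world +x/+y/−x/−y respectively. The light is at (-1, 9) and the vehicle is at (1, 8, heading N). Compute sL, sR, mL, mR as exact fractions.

18 90/13 -27/13 -189/13

left sensor world pos  = (0, 11); dL² = 5
right sensor world pos = (2, 11); dR² = 13
sL = 90/5 = 18
sR = 90/13 = 90/13
mL = -1/2·sL + 1·sR = -27/13
mR = -1·sL + 1/2·sR = -189/13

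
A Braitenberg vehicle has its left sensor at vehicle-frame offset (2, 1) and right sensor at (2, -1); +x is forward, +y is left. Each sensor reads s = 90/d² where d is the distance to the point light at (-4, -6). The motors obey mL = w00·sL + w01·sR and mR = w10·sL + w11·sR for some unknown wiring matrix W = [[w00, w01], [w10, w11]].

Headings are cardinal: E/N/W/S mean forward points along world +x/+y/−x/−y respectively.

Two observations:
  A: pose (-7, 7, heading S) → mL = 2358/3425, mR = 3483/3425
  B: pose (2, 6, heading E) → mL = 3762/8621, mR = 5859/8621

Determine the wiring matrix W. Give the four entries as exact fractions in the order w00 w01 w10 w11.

1/2 1/2 1/2 1

obs A: pose=(-7,7,S) → sL=18/25, sR=90/137, mL=2358/3425, mR=3483/3425
obs B: pose=(2,6,E) → sL=90/233, sR=18/37, mL=3762/8621, mR=5859/8621
sensor matrix S = [[18/25, 90/137], [90/233, 18/37]]; det S = 2849904/29526925
solve [mL_A; mL_B] = S·[w00; w01] and [mR_A; mR_B] = S·[w10; w11]:
  w00 = 1/2, w01 = 1/2, w10 = 1/2, w11 = 1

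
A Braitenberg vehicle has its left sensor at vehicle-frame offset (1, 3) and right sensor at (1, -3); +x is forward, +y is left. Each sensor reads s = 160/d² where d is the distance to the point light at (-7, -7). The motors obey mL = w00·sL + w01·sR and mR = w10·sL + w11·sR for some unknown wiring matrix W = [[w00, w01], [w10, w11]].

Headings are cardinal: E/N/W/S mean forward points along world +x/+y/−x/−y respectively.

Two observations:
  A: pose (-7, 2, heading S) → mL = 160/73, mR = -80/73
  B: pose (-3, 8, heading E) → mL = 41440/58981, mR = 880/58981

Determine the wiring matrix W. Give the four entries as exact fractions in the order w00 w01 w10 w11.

1/2 1/2 -1 1/2

obs A: pose=(-7,2,S) → sL=160/73, sR=160/73, mL=160/73, mR=-80/73
obs B: pose=(-3,8,E) → sL=160/349, sR=160/169, mL=41440/58981, mR=880/58981
sensor matrix S = [[160/73, 160/73], [160/349, 160/169]]; det S = 4608000/4305613
solve [mL_A; mL_B] = S·[w00; w01] and [mR_A; mR_B] = S·[w10; w11]:
  w00 = 1/2, w01 = 1/2, w10 = -1, w11 = 1/2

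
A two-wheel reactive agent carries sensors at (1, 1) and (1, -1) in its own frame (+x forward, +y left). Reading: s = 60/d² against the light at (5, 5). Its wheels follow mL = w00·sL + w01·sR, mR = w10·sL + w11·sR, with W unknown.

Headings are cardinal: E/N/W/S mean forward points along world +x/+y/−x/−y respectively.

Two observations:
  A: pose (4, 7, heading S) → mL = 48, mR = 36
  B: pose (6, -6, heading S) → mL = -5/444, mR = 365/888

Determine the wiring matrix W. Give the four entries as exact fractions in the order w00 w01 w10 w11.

obs A: pose=(4,7,S) → sL=60, sR=12, mL=48, mR=36
obs B: pose=(6,-6,S) → sL=15/37, sR=5/12, mL=-5/444, mR=365/888
sensor matrix S = [[60, 12], [15/37, 5/12]]; det S = 745/37
solve [mL_A; mL_B] = S·[w00; w01] and [mR_A; mR_B] = S·[w10; w11]:
  w00 = 1, w01 = -1, w10 = 1/2, w11 = 1/2

1 -1 1/2 1/2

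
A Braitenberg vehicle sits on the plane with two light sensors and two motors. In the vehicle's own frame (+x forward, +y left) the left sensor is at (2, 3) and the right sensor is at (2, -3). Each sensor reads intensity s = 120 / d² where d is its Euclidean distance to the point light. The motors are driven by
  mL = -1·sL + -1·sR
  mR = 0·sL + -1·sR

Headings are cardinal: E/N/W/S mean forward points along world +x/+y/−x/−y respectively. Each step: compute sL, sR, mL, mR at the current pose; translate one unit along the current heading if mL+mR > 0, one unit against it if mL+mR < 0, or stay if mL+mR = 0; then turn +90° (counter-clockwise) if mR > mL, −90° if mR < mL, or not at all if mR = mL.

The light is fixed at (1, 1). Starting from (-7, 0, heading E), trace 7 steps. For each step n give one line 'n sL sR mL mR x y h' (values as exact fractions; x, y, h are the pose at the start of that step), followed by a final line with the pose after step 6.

0 3 30/13 -69/13 -30/13 -7 0 E
1 24/29 120/37 -4368/1073 -120/37 -8 0 N
2 60/73 60/61 -8040/4453 -60/61 -8 -1 W
3 120/41 120/137 -21360/5617 -120/137 -7 -1 S
4 3 30/13 -69/13 -30/13 -7 0 E
5 24/29 120/37 -4368/1073 -120/37 -8 0 N
6 60/73 60/61 -8040/4453 -60/61 -8 -1 W
final -7 -1 S

n=0: pose=(-7,0,E); sL=3, sR=30/13; mL=-69/13, mR=-30/13; mL+mR=-99/13 → advance -1; mR−mL=3 → turn +1·90°
n=1: pose=(-8,0,N); sL=24/29, sR=120/37; mL=-4368/1073, mR=-120/37; mL+mR=-7848/1073 → advance -1; mR−mL=24/29 → turn +1·90°
n=2: pose=(-8,-1,W); sL=60/73, sR=60/61; mL=-8040/4453, mR=-60/61; mL+mR=-12420/4453 → advance -1; mR−mL=60/73 → turn +1·90°
n=3: pose=(-7,-1,S); sL=120/41, sR=120/137; mL=-21360/5617, mR=-120/137; mL+mR=-26280/5617 → advance -1; mR−mL=120/41 → turn +1·90°
n=4: pose=(-7,0,E); sL=3, sR=30/13; mL=-69/13, mR=-30/13; mL+mR=-99/13 → advance -1; mR−mL=3 → turn +1·90°
n=5: pose=(-8,0,N); sL=24/29, sR=120/37; mL=-4368/1073, mR=-120/37; mL+mR=-7848/1073 → advance -1; mR−mL=24/29 → turn +1·90°
n=6: pose=(-8,-1,W); sL=60/73, sR=60/61; mL=-8040/4453, mR=-60/61; mL+mR=-12420/4453 → advance -1; mR−mL=60/73 → turn +1·90°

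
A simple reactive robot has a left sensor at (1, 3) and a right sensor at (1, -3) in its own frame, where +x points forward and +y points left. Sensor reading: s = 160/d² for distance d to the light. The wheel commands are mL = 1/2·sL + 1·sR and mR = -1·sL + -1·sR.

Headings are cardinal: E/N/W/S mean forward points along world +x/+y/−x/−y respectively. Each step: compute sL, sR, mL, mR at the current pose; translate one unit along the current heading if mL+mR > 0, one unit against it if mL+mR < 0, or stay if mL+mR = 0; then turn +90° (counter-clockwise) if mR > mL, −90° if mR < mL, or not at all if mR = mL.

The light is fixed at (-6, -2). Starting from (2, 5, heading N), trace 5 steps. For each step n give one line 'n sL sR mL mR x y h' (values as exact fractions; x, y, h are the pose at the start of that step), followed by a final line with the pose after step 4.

n=0: pose=(2,5,N); sL=160/89, sR=32/37; mL=5808/3293, mR=-8768/3293; mL+mR=-80/89 → advance -1; mR−mL=-14576/3293 → turn -1·90°
n=1: pose=(2,4,E); sL=80/81, sR=16/9; mL=184/81, mR=-224/81; mL+mR=-40/81 → advance -1; mR−mL=-136/27 → turn -1·90°
n=2: pose=(1,4,S); sL=32/25, sR=160/41; mL=4656/1025, mR=-5312/1025; mL+mR=-16/25 → advance -1; mR−mL=-9968/1025 → turn -1·90°
n=3: pose=(1,5,W); sL=40/13, sR=20/17; mL=600/221, mR=-940/221; mL+mR=-20/13 → advance -1; mR−mL=-1540/221 → turn -1·90°
n=4: pose=(2,5,N); sL=160/89, sR=32/37; mL=5808/3293, mR=-8768/3293; mL+mR=-80/89 → advance -1; mR−mL=-14576/3293 → turn -1·90°

0 160/89 32/37 5808/3293 -8768/3293 2 5 N
1 80/81 16/9 184/81 -224/81 2 4 E
2 32/25 160/41 4656/1025 -5312/1025 1 4 S
3 40/13 20/17 600/221 -940/221 1 5 W
4 160/89 32/37 5808/3293 -8768/3293 2 5 N
final 2 4 E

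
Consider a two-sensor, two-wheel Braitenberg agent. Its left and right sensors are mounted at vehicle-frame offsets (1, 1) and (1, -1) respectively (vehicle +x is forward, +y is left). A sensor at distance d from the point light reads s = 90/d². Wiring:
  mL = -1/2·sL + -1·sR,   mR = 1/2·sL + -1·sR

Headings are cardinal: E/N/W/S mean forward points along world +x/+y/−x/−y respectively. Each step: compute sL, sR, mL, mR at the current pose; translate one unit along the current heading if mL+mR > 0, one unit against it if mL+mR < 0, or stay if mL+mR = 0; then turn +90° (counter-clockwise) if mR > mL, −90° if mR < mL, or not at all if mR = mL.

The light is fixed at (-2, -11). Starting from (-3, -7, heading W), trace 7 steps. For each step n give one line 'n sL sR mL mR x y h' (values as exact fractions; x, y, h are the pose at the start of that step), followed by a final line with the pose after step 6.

n=0: pose=(-3,-7,W); sL=90/13, sR=90/29; mL=-2475/377, mR=135/377; mL+mR=-180/29 → advance -1; mR−mL=90/13 → turn +1·90°
n=1: pose=(-2,-7,S); sL=9, sR=9; mL=-27/2, mR=-9/2; mL+mR=-18 → advance -1; mR−mL=9 → turn +1·90°
n=2: pose=(-2,-6,E); sL=90/37, sR=90/17; mL=-4095/629, mR=-2565/629; mL+mR=-180/17 → advance -1; mR−mL=90/37 → turn +1·90°
n=3: pose=(-3,-6,N); sL=9/4, sR=5/2; mL=-29/8, mR=-11/8; mL+mR=-5 → advance -1; mR−mL=9/4 → turn +1·90°
n=4: pose=(-3,-7,W); sL=90/13, sR=90/29; mL=-2475/377, mR=135/377; mL+mR=-180/29 → advance -1; mR−mL=90/13 → turn +1·90°
n=5: pose=(-2,-7,S); sL=9, sR=9; mL=-27/2, mR=-9/2; mL+mR=-18 → advance -1; mR−mL=9 → turn +1·90°
n=6: pose=(-2,-6,E); sL=90/37, sR=90/17; mL=-4095/629, mR=-2565/629; mL+mR=-180/17 → advance -1; mR−mL=90/37 → turn +1·90°

0 90/13 90/29 -2475/377 135/377 -3 -7 W
1 9 9 -27/2 -9/2 -2 -7 S
2 90/37 90/17 -4095/629 -2565/629 -2 -6 E
3 9/4 5/2 -29/8 -11/8 -3 -6 N
4 90/13 90/29 -2475/377 135/377 -3 -7 W
5 9 9 -27/2 -9/2 -2 -7 S
6 90/37 90/17 -4095/629 -2565/629 -2 -6 E
final -3 -6 N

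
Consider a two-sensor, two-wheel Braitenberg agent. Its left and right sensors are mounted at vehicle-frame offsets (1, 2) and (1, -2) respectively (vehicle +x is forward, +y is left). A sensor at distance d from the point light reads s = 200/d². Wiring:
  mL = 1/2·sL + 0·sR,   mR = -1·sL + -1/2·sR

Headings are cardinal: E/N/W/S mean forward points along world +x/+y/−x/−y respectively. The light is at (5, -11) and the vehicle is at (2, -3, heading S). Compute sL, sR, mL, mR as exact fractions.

4 100/37 2 -198/37

left sensor world pos  = (4, -4); dL² = 50
right sensor world pos = (0, -4); dR² = 74
sL = 200/50 = 4
sR = 200/74 = 100/37
mL = 1/2·sL + 0·sR = 2
mR = -1·sL + -1/2·sR = -198/37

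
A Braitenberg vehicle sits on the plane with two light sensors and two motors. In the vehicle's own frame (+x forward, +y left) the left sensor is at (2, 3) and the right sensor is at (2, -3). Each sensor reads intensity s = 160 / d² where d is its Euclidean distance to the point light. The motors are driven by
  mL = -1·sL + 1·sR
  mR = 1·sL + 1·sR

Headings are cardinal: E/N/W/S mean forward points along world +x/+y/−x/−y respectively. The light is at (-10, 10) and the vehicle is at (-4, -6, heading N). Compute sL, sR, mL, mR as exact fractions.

left sensor world pos  = (-7, -4); dL² = 205
right sensor world pos = (-1, -4); dR² = 277
sL = 160/205 = 32/41
sR = 160/277 = 160/277
mL = -1·sL + 1·sR = -2304/11357
mR = 1·sL + 1·sR = 15424/11357

32/41 160/277 -2304/11357 15424/11357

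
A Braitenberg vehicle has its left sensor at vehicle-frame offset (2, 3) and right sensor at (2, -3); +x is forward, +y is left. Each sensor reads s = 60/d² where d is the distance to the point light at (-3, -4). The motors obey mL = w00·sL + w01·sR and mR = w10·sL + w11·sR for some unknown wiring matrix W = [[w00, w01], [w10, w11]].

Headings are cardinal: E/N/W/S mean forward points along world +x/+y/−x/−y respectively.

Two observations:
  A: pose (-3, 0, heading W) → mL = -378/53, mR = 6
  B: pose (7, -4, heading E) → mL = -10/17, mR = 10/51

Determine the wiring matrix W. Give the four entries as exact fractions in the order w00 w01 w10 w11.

obs A: pose=(-3,0,W) → sL=12, sR=60/53, mL=-378/53, mR=6
obs B: pose=(7,-4,E) → sL=20/51, sR=20/51, mL=-10/17, mR=10/51
sensor matrix S = [[12, 60/53], [20/51, 20/51]]; det S = 3840/901
solve [mL_A; mL_B] = S·[w00; w01] and [mR_A; mR_B] = S·[w10; w11]:
  w00 = -1/2, w01 = -1, w10 = 1/2, w11 = 0

-1/2 -1 1/2 0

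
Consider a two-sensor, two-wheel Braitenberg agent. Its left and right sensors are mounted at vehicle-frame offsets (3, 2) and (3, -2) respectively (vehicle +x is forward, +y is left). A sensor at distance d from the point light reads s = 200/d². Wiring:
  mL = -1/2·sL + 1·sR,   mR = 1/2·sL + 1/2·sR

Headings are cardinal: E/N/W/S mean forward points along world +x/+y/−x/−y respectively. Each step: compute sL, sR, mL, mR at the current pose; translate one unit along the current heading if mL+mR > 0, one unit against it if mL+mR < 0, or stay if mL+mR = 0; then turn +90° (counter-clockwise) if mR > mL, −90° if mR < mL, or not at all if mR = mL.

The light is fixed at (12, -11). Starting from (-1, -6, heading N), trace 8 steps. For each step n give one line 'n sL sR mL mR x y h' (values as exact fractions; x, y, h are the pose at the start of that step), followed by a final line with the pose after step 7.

0 200/289 40/37 7860/10693 9480/10693 -1 -6 N
1 25/34 5/8 35/136 185/272 -1 -5 W
2 200/153 40/53 820/8109 8360/8109 -2 -5 S
3 20/17 20/13 210/221 300/221 -2 -6 E
4 200/289 40/37 7860/10693 9480/10693 -1 -6 N
5 25/34 5/8 35/136 185/272 -1 -5 W
6 200/153 40/53 820/8109 8360/8109 -2 -5 S
7 20/17 20/13 210/221 300/221 -2 -6 E
final -1 -6 N

n=0: pose=(-1,-6,N); sL=200/289, sR=40/37; mL=7860/10693, mR=9480/10693; mL+mR=60/37 → advance +1; mR−mL=1620/10693 → turn +1·90°
n=1: pose=(-1,-5,W); sL=25/34, sR=5/8; mL=35/136, mR=185/272; mL+mR=15/16 → advance +1; mR−mL=115/272 → turn +1·90°
n=2: pose=(-2,-5,S); sL=200/153, sR=40/53; mL=820/8109, mR=8360/8109; mL+mR=60/53 → advance +1; mR−mL=7540/8109 → turn +1·90°
n=3: pose=(-2,-6,E); sL=20/17, sR=20/13; mL=210/221, mR=300/221; mL+mR=30/13 → advance +1; mR−mL=90/221 → turn +1·90°
n=4: pose=(-1,-6,N); sL=200/289, sR=40/37; mL=7860/10693, mR=9480/10693; mL+mR=60/37 → advance +1; mR−mL=1620/10693 → turn +1·90°
n=5: pose=(-1,-5,W); sL=25/34, sR=5/8; mL=35/136, mR=185/272; mL+mR=15/16 → advance +1; mR−mL=115/272 → turn +1·90°
n=6: pose=(-2,-5,S); sL=200/153, sR=40/53; mL=820/8109, mR=8360/8109; mL+mR=60/53 → advance +1; mR−mL=7540/8109 → turn +1·90°
n=7: pose=(-2,-6,E); sL=20/17, sR=20/13; mL=210/221, mR=300/221; mL+mR=30/13 → advance +1; mR−mL=90/221 → turn +1·90°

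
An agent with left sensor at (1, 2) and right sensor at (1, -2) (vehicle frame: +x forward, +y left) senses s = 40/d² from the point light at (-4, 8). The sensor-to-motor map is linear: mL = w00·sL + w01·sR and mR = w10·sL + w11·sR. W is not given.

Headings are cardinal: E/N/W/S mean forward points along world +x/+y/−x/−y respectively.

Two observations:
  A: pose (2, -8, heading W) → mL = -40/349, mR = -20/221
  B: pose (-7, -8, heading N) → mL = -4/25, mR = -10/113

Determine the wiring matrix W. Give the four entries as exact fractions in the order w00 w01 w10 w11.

-1 0 0 -1/2

obs A: pose=(2,-8,W) → sL=40/349, sR=40/221, mL=-40/349, mR=-20/221
obs B: pose=(-7,-8,N) → sL=4/25, sR=20/113, mL=-4/25, mR=-10/113
sensor matrix S = [[40/349, 40/221], [4/25, 20/113]]; det S = -377984/43577885
solve [mL_A; mL_B] = S·[w00; w01] and [mR_A; mR_B] = S·[w10; w11]:
  w00 = -1, w01 = 0, w10 = 0, w11 = -1/2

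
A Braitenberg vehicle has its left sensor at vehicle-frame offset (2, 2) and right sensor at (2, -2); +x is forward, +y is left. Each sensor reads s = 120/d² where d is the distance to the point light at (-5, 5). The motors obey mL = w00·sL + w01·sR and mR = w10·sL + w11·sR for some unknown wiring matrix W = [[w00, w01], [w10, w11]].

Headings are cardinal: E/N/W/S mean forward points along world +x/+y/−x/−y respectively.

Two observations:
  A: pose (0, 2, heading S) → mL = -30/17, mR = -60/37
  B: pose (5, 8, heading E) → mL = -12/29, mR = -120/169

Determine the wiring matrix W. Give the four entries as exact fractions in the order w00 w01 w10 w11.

0 -1/2 -1 0

obs A: pose=(0,2,S) → sL=60/37, sR=60/17, mL=-30/17, mR=-60/37
obs B: pose=(5,8,E) → sL=120/169, sR=24/29, mL=-12/29, mR=-120/169
sensor matrix S = [[60/37, 60/17], [120/169, 24/29]]; det S = -3588480/3082729
solve [mL_A; mL_B] = S·[w00; w01] and [mR_A; mR_B] = S·[w10; w11]:
  w00 = 0, w01 = -1/2, w10 = -1, w11 = 0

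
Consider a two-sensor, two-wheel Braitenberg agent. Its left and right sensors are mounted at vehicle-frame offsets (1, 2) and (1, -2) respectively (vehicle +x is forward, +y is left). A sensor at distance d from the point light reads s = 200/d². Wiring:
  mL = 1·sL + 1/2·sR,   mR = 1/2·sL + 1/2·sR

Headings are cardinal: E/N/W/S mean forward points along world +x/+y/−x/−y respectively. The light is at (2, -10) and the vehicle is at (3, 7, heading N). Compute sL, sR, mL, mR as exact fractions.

8/13 200/333 3964/4329 2632/4329

left sensor world pos  = (1, 8); dL² = 325
right sensor world pos = (5, 8); dR² = 333
sL = 200/325 = 8/13
sR = 200/333 = 200/333
mL = 1·sL + 1/2·sR = 3964/4329
mR = 1/2·sL + 1/2·sR = 2632/4329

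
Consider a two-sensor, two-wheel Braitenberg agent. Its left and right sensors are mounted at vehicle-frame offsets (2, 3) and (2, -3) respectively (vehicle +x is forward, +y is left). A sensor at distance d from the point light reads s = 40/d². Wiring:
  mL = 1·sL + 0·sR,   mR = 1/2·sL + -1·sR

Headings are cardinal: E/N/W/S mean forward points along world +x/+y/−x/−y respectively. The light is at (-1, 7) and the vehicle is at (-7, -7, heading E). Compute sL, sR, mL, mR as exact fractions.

40/137 8/61 40/137 124/8357

left sensor world pos  = (-5, -4); dL² = 137
right sensor world pos = (-5, -10); dR² = 305
sL = 40/137 = 40/137
sR = 40/305 = 8/61
mL = 1·sL + 0·sR = 40/137
mR = 1/2·sL + -1·sR = 124/8357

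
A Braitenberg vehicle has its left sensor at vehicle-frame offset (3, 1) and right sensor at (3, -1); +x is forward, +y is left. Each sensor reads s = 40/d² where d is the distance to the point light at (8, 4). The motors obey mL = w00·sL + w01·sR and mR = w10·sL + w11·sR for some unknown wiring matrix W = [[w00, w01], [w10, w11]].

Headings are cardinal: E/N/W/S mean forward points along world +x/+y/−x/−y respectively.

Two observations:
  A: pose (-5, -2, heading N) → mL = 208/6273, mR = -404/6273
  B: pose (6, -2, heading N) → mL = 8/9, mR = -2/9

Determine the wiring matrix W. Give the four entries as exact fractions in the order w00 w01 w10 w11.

-1/2 1/2 -1 1/2

obs A: pose=(-5,-2,N) → sL=8/41, sR=40/153, mL=208/6273, mR=-404/6273
obs B: pose=(6,-2,N) → sL=20/9, sR=4, mL=8/9, mR=-2/9
sensor matrix S = [[8/41, 40/153], [20/9, 4]]; det S = 11264/56457
solve [mL_A; mL_B] = S·[w00; w01] and [mR_A; mR_B] = S·[w10; w11]:
  w00 = -1/2, w01 = 1/2, w10 = -1, w11 = 1/2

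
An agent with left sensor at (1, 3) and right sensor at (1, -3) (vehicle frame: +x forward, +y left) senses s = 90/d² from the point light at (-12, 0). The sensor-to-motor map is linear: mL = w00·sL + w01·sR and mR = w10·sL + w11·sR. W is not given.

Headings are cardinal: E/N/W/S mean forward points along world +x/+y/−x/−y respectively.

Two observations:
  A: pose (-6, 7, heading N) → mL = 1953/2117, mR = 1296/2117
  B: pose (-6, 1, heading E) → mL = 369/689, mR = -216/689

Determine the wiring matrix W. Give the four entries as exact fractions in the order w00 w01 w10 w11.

obs A: pose=(-6,7,N) → sL=90/73, sR=18/29, mL=1953/2117, mR=1296/2117
obs B: pose=(-6,1,E) → sL=18/13, sR=90/53, mL=369/689, mR=-216/689
sensor matrix S = [[90/73, 18/29], [18/13, 90/53]]; det S = 1800144/1458613
solve [mL_A; mL_B] = S·[w00; w01] and [mR_A; mR_B] = S·[w10; w11]:
  w00 = 1, w01 = -1/2, w10 = 1, w11 = -1

1 -1/2 1 -1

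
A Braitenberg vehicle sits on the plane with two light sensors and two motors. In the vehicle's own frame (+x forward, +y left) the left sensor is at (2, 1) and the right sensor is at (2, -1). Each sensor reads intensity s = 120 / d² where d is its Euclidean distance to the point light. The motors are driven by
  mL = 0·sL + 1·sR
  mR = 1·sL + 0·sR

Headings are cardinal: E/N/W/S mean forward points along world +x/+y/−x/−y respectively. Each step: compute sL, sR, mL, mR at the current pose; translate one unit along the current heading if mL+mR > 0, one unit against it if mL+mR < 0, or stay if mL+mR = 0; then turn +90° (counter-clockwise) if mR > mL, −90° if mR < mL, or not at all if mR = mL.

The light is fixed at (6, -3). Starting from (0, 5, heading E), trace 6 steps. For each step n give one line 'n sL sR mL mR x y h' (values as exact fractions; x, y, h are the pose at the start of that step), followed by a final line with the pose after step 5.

0 120/97 24/13 24/13 120/97 0 5 E
1 30/13 5/3 5/3 30/13 1 5 S
2 120/73 8/3 8/3 120/73 1 4 E
3 60/17 12/5 12/5 60/17 2 4 S
4 120/53 120/29 120/29 120/53 2 3 E
5 6 15/4 15/4 6 3 3 S
final 3 2 E

n=0: pose=(0,5,E); sL=120/97, sR=24/13; mL=24/13, mR=120/97; mL+mR=3888/1261 → advance +1; mR−mL=-768/1261 → turn -1·90°
n=1: pose=(1,5,S); sL=30/13, sR=5/3; mL=5/3, mR=30/13; mL+mR=155/39 → advance +1; mR−mL=25/39 → turn +1·90°
n=2: pose=(1,4,E); sL=120/73, sR=8/3; mL=8/3, mR=120/73; mL+mR=944/219 → advance +1; mR−mL=-224/219 → turn -1·90°
n=3: pose=(2,4,S); sL=60/17, sR=12/5; mL=12/5, mR=60/17; mL+mR=504/85 → advance +1; mR−mL=96/85 → turn +1·90°
n=4: pose=(2,3,E); sL=120/53, sR=120/29; mL=120/29, mR=120/53; mL+mR=9840/1537 → advance +1; mR−mL=-2880/1537 → turn -1·90°
n=5: pose=(3,3,S); sL=6, sR=15/4; mL=15/4, mR=6; mL+mR=39/4 → advance +1; mR−mL=9/4 → turn +1·90°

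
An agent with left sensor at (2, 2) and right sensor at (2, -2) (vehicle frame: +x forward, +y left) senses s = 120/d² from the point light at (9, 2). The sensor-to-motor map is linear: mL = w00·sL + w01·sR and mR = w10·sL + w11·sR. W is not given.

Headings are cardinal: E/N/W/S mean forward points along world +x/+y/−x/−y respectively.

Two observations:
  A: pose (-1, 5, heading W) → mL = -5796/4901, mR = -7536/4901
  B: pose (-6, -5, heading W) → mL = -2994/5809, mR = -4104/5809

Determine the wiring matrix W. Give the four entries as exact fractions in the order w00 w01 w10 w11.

-1 -1/2 -1 -1

obs A: pose=(-1,5,W) → sL=24/29, sR=120/169, mL=-5796/4901, mR=-7536/4901
obs B: pose=(-6,-5,W) → sL=12/37, sR=60/157, mL=-2994/5809, mR=-4104/5809
sensor matrix S = [[24/29, 120/169], [12/37, 60/157]]; det S = 2448000/28469909
solve [mL_A; mL_B] = S·[w00; w01] and [mR_A; mR_B] = S·[w10; w11]:
  w00 = -1, w01 = -1/2, w10 = -1, w11 = -1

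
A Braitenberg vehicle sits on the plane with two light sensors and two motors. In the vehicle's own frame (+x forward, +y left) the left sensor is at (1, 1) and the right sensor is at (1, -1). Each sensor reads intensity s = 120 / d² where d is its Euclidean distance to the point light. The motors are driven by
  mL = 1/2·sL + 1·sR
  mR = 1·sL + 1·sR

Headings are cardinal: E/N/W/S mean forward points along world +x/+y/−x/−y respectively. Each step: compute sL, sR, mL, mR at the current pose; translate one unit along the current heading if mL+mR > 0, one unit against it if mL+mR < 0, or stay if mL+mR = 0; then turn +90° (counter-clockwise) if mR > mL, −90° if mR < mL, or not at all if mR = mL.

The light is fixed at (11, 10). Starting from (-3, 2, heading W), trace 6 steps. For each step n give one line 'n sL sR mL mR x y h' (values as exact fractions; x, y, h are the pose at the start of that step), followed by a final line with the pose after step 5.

0 20/51 60/137 4430/6987 5800/6987 -3 2 W
1 120/277 120/337 53460/93349 73680/93349 -4 2 S
2 6/13 15/37 306/481 417/481 -4 1 E
3 120/289 120/233 48660/67337 62640/67337 -3 1 N
4 20/51 60/137 4430/6987 5800/6987 -3 2 W
5 120/277 120/337 53460/93349 73680/93349 -4 2 S
final -4 1 E

n=0: pose=(-3,2,W); sL=20/51, sR=60/137; mL=4430/6987, mR=5800/6987; mL+mR=3410/2329 → advance +1; mR−mL=10/51 → turn +1·90°
n=1: pose=(-4,2,S); sL=120/277, sR=120/337; mL=53460/93349, mR=73680/93349; mL+mR=127140/93349 → advance +1; mR−mL=60/277 → turn +1·90°
n=2: pose=(-4,1,E); sL=6/13, sR=15/37; mL=306/481, mR=417/481; mL+mR=723/481 → advance +1; mR−mL=3/13 → turn +1·90°
n=3: pose=(-3,1,N); sL=120/289, sR=120/233; mL=48660/67337, mR=62640/67337; mL+mR=111300/67337 → advance +1; mR−mL=60/289 → turn +1·90°
n=4: pose=(-3,2,W); sL=20/51, sR=60/137; mL=4430/6987, mR=5800/6987; mL+mR=3410/2329 → advance +1; mR−mL=10/51 → turn +1·90°
n=5: pose=(-4,2,S); sL=120/277, sR=120/337; mL=53460/93349, mR=73680/93349; mL+mR=127140/93349 → advance +1; mR−mL=60/277 → turn +1·90°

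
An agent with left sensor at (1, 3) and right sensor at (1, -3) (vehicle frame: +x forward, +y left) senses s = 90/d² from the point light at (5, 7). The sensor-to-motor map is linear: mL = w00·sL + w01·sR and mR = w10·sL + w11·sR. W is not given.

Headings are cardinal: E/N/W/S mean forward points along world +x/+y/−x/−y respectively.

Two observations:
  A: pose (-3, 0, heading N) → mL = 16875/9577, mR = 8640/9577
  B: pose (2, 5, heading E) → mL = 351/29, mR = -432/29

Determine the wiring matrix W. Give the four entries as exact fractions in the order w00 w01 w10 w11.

1/2 1 -1 1

obs A: pose=(-3,0,N) → sL=90/157, sR=90/61, mL=16875/9577, mR=8640/9577
obs B: pose=(2,5,E) → sL=18, sR=90/29, mL=351/29, mR=-432/29
sensor matrix S = [[90/157, 90/61], [18, 90/29]]; det S = -6881760/277733
solve [mL_A; mL_B] = S·[w00; w01] and [mR_A; mR_B] = S·[w10; w11]:
  w00 = 1/2, w01 = 1, w10 = -1, w11 = 1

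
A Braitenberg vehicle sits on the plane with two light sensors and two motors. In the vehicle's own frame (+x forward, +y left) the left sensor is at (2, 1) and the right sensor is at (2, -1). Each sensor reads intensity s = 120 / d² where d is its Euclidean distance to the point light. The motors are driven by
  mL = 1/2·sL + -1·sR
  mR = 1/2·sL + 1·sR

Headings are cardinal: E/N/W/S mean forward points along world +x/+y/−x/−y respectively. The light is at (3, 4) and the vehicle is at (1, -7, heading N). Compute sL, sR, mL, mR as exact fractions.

left sensor world pos  = (0, -5); dL² = 90
right sensor world pos = (2, -5); dR² = 82
sL = 120/90 = 4/3
sR = 120/82 = 60/41
mL = 1/2·sL + -1·sR = -98/123
mR = 1/2·sL + 1·sR = 262/123

4/3 60/41 -98/123 262/123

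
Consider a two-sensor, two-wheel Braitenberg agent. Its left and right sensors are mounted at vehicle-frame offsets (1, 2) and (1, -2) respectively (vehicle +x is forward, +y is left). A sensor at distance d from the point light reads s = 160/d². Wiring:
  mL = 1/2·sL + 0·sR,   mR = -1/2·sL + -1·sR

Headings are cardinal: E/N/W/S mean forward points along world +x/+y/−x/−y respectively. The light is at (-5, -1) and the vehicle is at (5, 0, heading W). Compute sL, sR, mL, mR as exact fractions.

80/41 16/9 40/41 -1016/369

left sensor world pos  = (4, -2); dL² = 82
right sensor world pos = (4, 2); dR² = 90
sL = 160/82 = 80/41
sR = 160/90 = 16/9
mL = 1/2·sL + 0·sR = 40/41
mR = -1/2·sL + -1·sR = -1016/369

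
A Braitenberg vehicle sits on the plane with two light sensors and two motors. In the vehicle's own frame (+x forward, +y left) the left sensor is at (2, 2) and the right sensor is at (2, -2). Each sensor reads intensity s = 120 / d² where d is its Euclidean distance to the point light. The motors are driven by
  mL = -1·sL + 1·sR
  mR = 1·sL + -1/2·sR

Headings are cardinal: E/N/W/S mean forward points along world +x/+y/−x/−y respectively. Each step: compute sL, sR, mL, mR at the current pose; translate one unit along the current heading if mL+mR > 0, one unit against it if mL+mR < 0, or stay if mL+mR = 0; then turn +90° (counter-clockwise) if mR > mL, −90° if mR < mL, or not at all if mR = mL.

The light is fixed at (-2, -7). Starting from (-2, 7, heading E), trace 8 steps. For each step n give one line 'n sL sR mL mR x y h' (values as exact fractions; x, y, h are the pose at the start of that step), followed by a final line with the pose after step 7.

0 6/13 30/37 168/481 27/481 -2 7 E
1 40/51 24/29 64/1479 548/1479 -1 7 S
2 20/39 12/13 16/39 2/39 -1 6 E
3 120/137 120/121 1920/16577 6300/16577 0 6 S
4 30/53 30/29 720/1537 75/1537 0 5 E
5 24/25 120/101 576/2525 924/2525 1 5 S
6 60/97 60/53 2640/5141 270/5141 1 4 E
7 40/39 24/17 256/663 212/663 2 4 S
final 2 3 W

n=0: pose=(-2,7,E); sL=6/13, sR=30/37; mL=168/481, mR=27/481; mL+mR=15/37 → advance +1; mR−mL=-141/481 → turn -1·90°
n=1: pose=(-1,7,S); sL=40/51, sR=24/29; mL=64/1479, mR=548/1479; mL+mR=12/29 → advance +1; mR−mL=484/1479 → turn +1·90°
n=2: pose=(-1,6,E); sL=20/39, sR=12/13; mL=16/39, mR=2/39; mL+mR=6/13 → advance +1; mR−mL=-14/39 → turn -1·90°
n=3: pose=(0,6,S); sL=120/137, sR=120/121; mL=1920/16577, mR=6300/16577; mL+mR=60/121 → advance +1; mR−mL=4380/16577 → turn +1·90°
n=4: pose=(0,5,E); sL=30/53, sR=30/29; mL=720/1537, mR=75/1537; mL+mR=15/29 → advance +1; mR−mL=-645/1537 → turn -1·90°
n=5: pose=(1,5,S); sL=24/25, sR=120/101; mL=576/2525, mR=924/2525; mL+mR=60/101 → advance +1; mR−mL=348/2525 → turn +1·90°
n=6: pose=(1,4,E); sL=60/97, sR=60/53; mL=2640/5141, mR=270/5141; mL+mR=30/53 → advance +1; mR−mL=-2370/5141 → turn -1·90°
n=7: pose=(2,4,S); sL=40/39, sR=24/17; mL=256/663, mR=212/663; mL+mR=12/17 → advance +1; mR−mL=-44/663 → turn -1·90°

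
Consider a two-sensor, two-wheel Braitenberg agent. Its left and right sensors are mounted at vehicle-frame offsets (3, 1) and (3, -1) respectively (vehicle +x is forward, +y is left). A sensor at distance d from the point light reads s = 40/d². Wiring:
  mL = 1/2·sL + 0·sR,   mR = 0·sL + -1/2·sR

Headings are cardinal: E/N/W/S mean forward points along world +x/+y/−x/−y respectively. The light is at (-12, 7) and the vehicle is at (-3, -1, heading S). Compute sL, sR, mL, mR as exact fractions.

40/221 8/37 20/221 -4/37

left sensor world pos  = (-2, -4); dL² = 221
right sensor world pos = (-4, -4); dR² = 185
sL = 40/221 = 40/221
sR = 40/185 = 8/37
mL = 1/2·sL + 0·sR = 20/221
mR = 0·sL + -1/2·sR = -4/37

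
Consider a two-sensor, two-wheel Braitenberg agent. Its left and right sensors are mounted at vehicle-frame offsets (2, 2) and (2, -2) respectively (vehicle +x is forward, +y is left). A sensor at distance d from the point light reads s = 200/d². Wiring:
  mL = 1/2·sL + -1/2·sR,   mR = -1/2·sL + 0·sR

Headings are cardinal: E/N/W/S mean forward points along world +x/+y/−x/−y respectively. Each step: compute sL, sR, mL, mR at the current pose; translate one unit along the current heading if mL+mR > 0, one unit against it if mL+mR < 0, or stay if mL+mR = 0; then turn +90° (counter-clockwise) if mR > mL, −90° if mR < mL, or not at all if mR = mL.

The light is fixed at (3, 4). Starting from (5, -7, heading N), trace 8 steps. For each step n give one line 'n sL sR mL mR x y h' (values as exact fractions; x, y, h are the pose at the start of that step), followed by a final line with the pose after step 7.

0 200/81 200/97 1600/7857 -100/81 5 -7 N
1 50/29 50/53 600/1537 -25/29 5 -8 E
2 40/41 200/197 -160/8077 -20/41 4 -8 S
3 20/17 100/41 -440/697 -10/17 4 -7 W
4 40/37 200/169 -320/6253 -20/37 5 -7 S
5 25/18 25/8 -125/144 -25/36 5 -6 W
6 200/169 40/29 -480/4901 -100/169 6 -6 S
7 100/61 4 -72/61 -50/61 6 -5 W
final 7 -5 S

n=0: pose=(5,-7,N); sL=200/81, sR=200/97; mL=1600/7857, mR=-100/81; mL+mR=-100/97 → advance -1; mR−mL=-11300/7857 → turn -1·90°
n=1: pose=(5,-8,E); sL=50/29, sR=50/53; mL=600/1537, mR=-25/29; mL+mR=-25/53 → advance -1; mR−mL=-1925/1537 → turn -1·90°
n=2: pose=(4,-8,S); sL=40/41, sR=200/197; mL=-160/8077, mR=-20/41; mL+mR=-100/197 → advance -1; mR−mL=-3780/8077 → turn -1·90°
n=3: pose=(4,-7,W); sL=20/17, sR=100/41; mL=-440/697, mR=-10/17; mL+mR=-50/41 → advance -1; mR−mL=30/697 → turn +1·90°
n=4: pose=(5,-7,S); sL=40/37, sR=200/169; mL=-320/6253, mR=-20/37; mL+mR=-100/169 → advance -1; mR−mL=-3060/6253 → turn -1·90°
n=5: pose=(5,-6,W); sL=25/18, sR=25/8; mL=-125/144, mR=-25/36; mL+mR=-25/16 → advance -1; mR−mL=25/144 → turn +1·90°
n=6: pose=(6,-6,S); sL=200/169, sR=40/29; mL=-480/4901, mR=-100/169; mL+mR=-20/29 → advance -1; mR−mL=-2420/4901 → turn -1·90°
n=7: pose=(6,-5,W); sL=100/61, sR=4; mL=-72/61, mR=-50/61; mL+mR=-2 → advance -1; mR−mL=22/61 → turn +1·90°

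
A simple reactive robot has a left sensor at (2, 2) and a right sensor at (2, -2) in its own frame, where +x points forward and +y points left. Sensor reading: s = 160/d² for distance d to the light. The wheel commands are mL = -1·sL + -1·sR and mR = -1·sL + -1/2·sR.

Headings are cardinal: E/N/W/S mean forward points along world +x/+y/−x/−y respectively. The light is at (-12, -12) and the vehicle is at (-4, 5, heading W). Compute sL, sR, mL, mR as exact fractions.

left sensor world pos  = (-6, 3); dL² = 261
right sensor world pos = (-6, 7); dR² = 397
sL = 160/261 = 160/261
sR = 160/397 = 160/397
mL = -1·sL + -1·sR = -105280/103617
mR = -1·sL + -1/2·sR = -84400/103617

160/261 160/397 -105280/103617 -84400/103617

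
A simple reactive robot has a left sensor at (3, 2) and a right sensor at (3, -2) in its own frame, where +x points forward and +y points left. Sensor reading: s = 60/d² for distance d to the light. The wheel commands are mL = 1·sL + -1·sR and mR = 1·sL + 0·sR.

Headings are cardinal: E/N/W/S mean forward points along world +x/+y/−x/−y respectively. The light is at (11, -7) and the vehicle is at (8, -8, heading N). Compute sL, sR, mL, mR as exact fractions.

left sensor world pos  = (6, -5); dL² = 29
right sensor world pos = (10, -5); dR² = 5
sL = 60/29 = 60/29
sR = 60/5 = 12
mL = 1·sL + -1·sR = -288/29
mR = 1·sL + 0·sR = 60/29

60/29 12 -288/29 60/29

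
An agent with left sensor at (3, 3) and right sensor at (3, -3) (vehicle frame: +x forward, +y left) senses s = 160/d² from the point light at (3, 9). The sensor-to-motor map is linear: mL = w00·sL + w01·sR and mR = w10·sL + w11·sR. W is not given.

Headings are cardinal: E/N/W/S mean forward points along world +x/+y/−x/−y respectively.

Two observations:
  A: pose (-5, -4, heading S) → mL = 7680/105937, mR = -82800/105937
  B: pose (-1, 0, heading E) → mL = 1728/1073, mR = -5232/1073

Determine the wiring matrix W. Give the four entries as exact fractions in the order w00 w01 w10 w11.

obs A: pose=(-5,-4,S) → sL=160/281, sR=160/377, mL=7680/105937, mR=-82800/105937
obs B: pose=(-1,0,E) → sL=160/37, sR=32/29, mL=1728/1073, mR=-5232/1073
sensor matrix S = [[160/281, 160/377], [160/37, 32/29]]; det S = -4730880/3919669
solve [mL_A; mL_B] = S·[w00; w01] and [mR_A; mR_B] = S·[w10; w11]:
  w00 = 1/2, w01 = -1/2, w10 = -1, w11 = -1/2

1/2 -1/2 -1 -1/2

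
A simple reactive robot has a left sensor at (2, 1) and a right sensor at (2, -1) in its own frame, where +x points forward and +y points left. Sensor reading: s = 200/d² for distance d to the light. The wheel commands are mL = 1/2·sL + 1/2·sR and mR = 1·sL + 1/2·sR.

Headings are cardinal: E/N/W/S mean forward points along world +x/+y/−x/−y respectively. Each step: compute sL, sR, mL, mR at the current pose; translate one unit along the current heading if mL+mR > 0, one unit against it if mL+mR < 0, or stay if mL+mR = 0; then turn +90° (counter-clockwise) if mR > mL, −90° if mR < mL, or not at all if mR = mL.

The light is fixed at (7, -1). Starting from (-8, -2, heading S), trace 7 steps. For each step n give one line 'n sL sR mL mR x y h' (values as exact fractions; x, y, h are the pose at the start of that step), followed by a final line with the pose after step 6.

n=0: pose=(-8,-2,S); sL=40/41, sR=40/53; mL=1880/2173, mR=2940/2173; mL+mR=4820/2173 → advance +1; mR−mL=20/41 → turn +1·90°
n=1: pose=(-8,-3,E); sL=20/17, sR=100/89; mL=1740/1513, mR=2630/1513; mL+mR=4370/1513 → advance +1; mR−mL=10/17 → turn +1·90°
n=2: pose=(-7,-3,N); sL=8/9, sR=200/169; mL=1576/1521, mR=2252/1521; mL+mR=1276/507 → advance +1; mR−mL=4/9 → turn +1·90°
n=3: pose=(-7,-2,W); sL=10/13, sR=25/32; mL=645/832, mR=965/832; mL+mR=805/416 → advance +1; mR−mL=5/13 → turn +1·90°
n=4: pose=(-8,-2,S); sL=40/41, sR=40/53; mL=1880/2173, mR=2940/2173; mL+mR=4820/2173 → advance +1; mR−mL=20/41 → turn +1·90°
n=5: pose=(-8,-3,E); sL=20/17, sR=100/89; mL=1740/1513, mR=2630/1513; mL+mR=4370/1513 → advance +1; mR−mL=10/17 → turn +1·90°
n=6: pose=(-7,-3,N); sL=8/9, sR=200/169; mL=1576/1521, mR=2252/1521; mL+mR=1276/507 → advance +1; mR−mL=4/9 → turn +1·90°

0 40/41 40/53 1880/2173 2940/2173 -8 -2 S
1 20/17 100/89 1740/1513 2630/1513 -8 -3 E
2 8/9 200/169 1576/1521 2252/1521 -7 -3 N
3 10/13 25/32 645/832 965/832 -7 -2 W
4 40/41 40/53 1880/2173 2940/2173 -8 -2 S
5 20/17 100/89 1740/1513 2630/1513 -8 -3 E
6 8/9 200/169 1576/1521 2252/1521 -7 -3 N
final -7 -2 W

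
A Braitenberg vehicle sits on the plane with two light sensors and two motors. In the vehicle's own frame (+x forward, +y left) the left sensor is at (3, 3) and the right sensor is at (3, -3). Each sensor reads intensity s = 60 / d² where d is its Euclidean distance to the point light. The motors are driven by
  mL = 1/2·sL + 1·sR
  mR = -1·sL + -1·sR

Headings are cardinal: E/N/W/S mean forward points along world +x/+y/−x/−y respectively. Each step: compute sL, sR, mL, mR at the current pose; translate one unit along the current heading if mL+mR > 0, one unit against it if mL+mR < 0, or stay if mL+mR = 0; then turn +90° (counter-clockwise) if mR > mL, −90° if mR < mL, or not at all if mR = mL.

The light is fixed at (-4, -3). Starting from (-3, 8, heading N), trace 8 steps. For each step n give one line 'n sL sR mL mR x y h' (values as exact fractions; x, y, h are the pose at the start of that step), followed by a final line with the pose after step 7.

0 3/10 15/53 459/1060 -309/530 -3 8 N
1 12/37 12/13 522/481 -600/481 -3 7 E
2 30/29 30/29 45/29 -60/29 -4 7 S
3 60/73 12/41 2106/2993 -3336/2993 -4 8 W
4 3/10 15/53 459/1060 -309/530 -3 8 N
5 12/37 12/13 522/481 -600/481 -3 7 E
6 30/29 30/29 45/29 -60/29 -4 7 S
7 60/73 12/41 2106/2993 -3336/2993 -4 8 W
final -3 8 N

n=0: pose=(-3,8,N); sL=3/10, sR=15/53; mL=459/1060, mR=-309/530; mL+mR=-3/20 → advance -1; mR−mL=-1077/1060 → turn -1·90°
n=1: pose=(-3,7,E); sL=12/37, sR=12/13; mL=522/481, mR=-600/481; mL+mR=-6/37 → advance -1; mR−mL=-1122/481 → turn -1·90°
n=2: pose=(-4,7,S); sL=30/29, sR=30/29; mL=45/29, mR=-60/29; mL+mR=-15/29 → advance -1; mR−mL=-105/29 → turn -1·90°
n=3: pose=(-4,8,W); sL=60/73, sR=12/41; mL=2106/2993, mR=-3336/2993; mL+mR=-30/73 → advance -1; mR−mL=-5442/2993 → turn -1·90°
n=4: pose=(-3,8,N); sL=3/10, sR=15/53; mL=459/1060, mR=-309/530; mL+mR=-3/20 → advance -1; mR−mL=-1077/1060 → turn -1·90°
n=5: pose=(-3,7,E); sL=12/37, sR=12/13; mL=522/481, mR=-600/481; mL+mR=-6/37 → advance -1; mR−mL=-1122/481 → turn -1·90°
n=6: pose=(-4,7,S); sL=30/29, sR=30/29; mL=45/29, mR=-60/29; mL+mR=-15/29 → advance -1; mR−mL=-105/29 → turn -1·90°
n=7: pose=(-4,8,W); sL=60/73, sR=12/41; mL=2106/2993, mR=-3336/2993; mL+mR=-30/73 → advance -1; mR−mL=-5442/2993 → turn -1·90°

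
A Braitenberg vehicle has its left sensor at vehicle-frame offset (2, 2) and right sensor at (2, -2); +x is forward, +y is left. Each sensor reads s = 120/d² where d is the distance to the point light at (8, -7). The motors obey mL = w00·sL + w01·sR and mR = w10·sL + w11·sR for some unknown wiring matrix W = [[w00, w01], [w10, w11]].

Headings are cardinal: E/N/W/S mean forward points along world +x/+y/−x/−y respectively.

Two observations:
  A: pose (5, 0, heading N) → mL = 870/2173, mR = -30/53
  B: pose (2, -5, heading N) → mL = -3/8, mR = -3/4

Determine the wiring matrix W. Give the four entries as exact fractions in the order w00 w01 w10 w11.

obs A: pose=(5,0,N) → sL=60/53, sR=60/41, mL=870/2173, mR=-30/53
obs B: pose=(2,-5,N) → sL=3/2, sR=15/4, mL=-3/8, mR=-3/4
sensor matrix S = [[60/53, 60/41], [3/2, 15/4]]; det S = 4455/2173
solve [mL_A; mL_B] = S·[w00; w01] and [mR_A; mR_B] = S·[w10; w11]:
  w00 = 1, w01 = -1/2, w10 = -1/2, w11 = 0

1 -1/2 -1/2 0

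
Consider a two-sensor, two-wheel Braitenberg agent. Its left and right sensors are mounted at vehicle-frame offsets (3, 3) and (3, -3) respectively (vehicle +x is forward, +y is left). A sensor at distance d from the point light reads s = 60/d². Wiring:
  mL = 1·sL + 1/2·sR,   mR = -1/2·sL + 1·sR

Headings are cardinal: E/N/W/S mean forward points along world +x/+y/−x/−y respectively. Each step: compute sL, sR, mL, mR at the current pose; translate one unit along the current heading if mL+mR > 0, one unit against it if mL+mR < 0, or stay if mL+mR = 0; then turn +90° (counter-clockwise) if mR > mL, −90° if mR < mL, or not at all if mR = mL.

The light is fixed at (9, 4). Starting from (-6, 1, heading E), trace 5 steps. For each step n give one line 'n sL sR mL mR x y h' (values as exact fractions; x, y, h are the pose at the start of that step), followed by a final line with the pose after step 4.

0 5/12 1/3 7/12 1/8 -6 1 E
1 60/157 12/65 4842/10205 -66/10205 -5 1 S
2 30/169 6/29 1377/4901 579/4901 -5 0 W
3 12/65 12/29 738/1885 606/1885 -6 0 N
4 5/12 1/3 7/12 1/8 -6 1 E
final -5 1 S

n=0: pose=(-6,1,E); sL=5/12, sR=1/3; mL=7/12, mR=1/8; mL+mR=17/24 → advance +1; mR−mL=-11/24 → turn -1·90°
n=1: pose=(-5,1,S); sL=60/157, sR=12/65; mL=4842/10205, mR=-66/10205; mL+mR=4776/10205 → advance +1; mR−mL=-4908/10205 → turn -1·90°
n=2: pose=(-5,0,W); sL=30/169, sR=6/29; mL=1377/4901, mR=579/4901; mL+mR=1956/4901 → advance +1; mR−mL=-798/4901 → turn -1·90°
n=3: pose=(-6,0,N); sL=12/65, sR=12/29; mL=738/1885, mR=606/1885; mL+mR=1344/1885 → advance +1; mR−mL=-132/1885 → turn -1·90°
n=4: pose=(-6,1,E); sL=5/12, sR=1/3; mL=7/12, mR=1/8; mL+mR=17/24 → advance +1; mR−mL=-11/24 → turn -1·90°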